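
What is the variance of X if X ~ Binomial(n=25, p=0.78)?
4.2900

We have X ~ Binomial(n=25, p=0.78).

For a Binomial distribution with n=25, p=0.78:
Var(X) = 4.2900

The variance measures the spread of the distribution around the mean.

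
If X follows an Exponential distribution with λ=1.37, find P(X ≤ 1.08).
0.772271

We have X ~ Exponential(λ=1.37).

The CDF gives us P(X ≤ k).

Using the CDF:
P(X ≤ 1.08) = 0.772271

This means there's approximately a 77.2% chance that X is at most 1.08.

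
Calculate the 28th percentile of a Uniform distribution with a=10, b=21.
13.0800

We have X ~ Uniform(a=10, b=21).

We want to find x such that P(X ≤ x) = 0.28.

This is the 28th percentile, which means 28% of values fall below this point.

Using the inverse CDF (quantile function):
x = F⁻¹(0.28) = 13.0800

Verification: P(X ≤ 13.0800) = 0.28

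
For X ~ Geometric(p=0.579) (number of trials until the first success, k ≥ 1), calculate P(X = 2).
0.243759

We have X ~ Geometric(p=0.579) (number of trials until the first success, k ≥ 1).

For a Geometric distribution, the PMF gives us the probability of each outcome.

Using the PMF formula:
P(X = 2) = 0.243759

Rounded to 4 decimal places: 0.2438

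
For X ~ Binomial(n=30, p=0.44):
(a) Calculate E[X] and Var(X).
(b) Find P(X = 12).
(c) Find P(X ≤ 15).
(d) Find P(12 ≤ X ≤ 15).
(a) E[X] = 13.2000, Var(X) = 7.3920
(b) P(X = 12) = 0.133598
(c) P(X ≤ 15) = 0.801613
(d) P(12 ≤ X ≤ 15) = 0.533826

We have X ~ Binomial(n=30, p=0.44).

(a) Moments:
E[X] = 13.2000
Var(X) = 7.3920
σ = √Var(X) = 2.7188

(b) Point probability using PMF:
P(X = 12) = 0.133598

(c) Cumulative probability using CDF:
P(X ≤ 15) = F(15) = 0.801613

(d) Range probability:
P(12 ≤ X ≤ 15) = P(X ≤ 15) - P(X ≤ 11)
                   = F(15) - F(11)
                   = 0.801613 - 0.267786
                   = 0.533826

This means approximately 53.4% of outcomes fall in the interval [12, 15].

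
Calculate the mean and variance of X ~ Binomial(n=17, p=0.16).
E[X] = 2.7200, Var(X) = 2.2848

We have X ~ Binomial(n=17, p=0.16).

For a Binomial distribution with n=17, p=0.16:

Expected value:
E[X] = 2.7200

Variance:
Var(X) = 2.2848

Standard deviation:
σ = √Var(X) = 1.5116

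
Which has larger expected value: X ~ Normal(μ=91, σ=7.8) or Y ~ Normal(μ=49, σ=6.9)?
X has larger mean (91.0000 > 49.0000)

Compute the expected value for each distribution:

X ~ Normal(μ=91, σ=7.8):
E[X] = 91.0000

Y ~ Normal(μ=49, σ=6.9):
E[Y] = 49.0000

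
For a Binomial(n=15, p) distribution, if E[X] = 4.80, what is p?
p = 0.32

For a Binomial(n, p) distribution:
E[X] = n × p

Given n = 15 and E[X] = 4.80:
4.80 = 15 × p
p = 4.80 / 15 = 0.32

Verification: Binomial(15, 0.32) has E[X] = 4.80 ✓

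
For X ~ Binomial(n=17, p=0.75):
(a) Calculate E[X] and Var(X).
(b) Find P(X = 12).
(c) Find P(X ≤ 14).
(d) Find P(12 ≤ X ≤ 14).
(a) E[X] = 12.7500, Var(X) = 3.1875
(b) P(X = 12) = 0.191419
(c) P(X ≤ 14) = 0.836298
(d) P(12 ≤ X ≤ 14) = 0.601603

We have X ~ Binomial(n=17, p=0.75).

(a) Moments:
E[X] = 12.7500
Var(X) = 3.1875
σ = √Var(X) = 1.7854

(b) Point probability using PMF:
P(X = 12) = 0.191419

(c) Cumulative probability using CDF:
P(X ≤ 14) = F(14) = 0.836298

(d) Range probability:
P(12 ≤ X ≤ 14) = P(X ≤ 14) - P(X ≤ 11)
                   = F(14) - F(11)
                   = 0.836298 - 0.234694
                   = 0.601603

This means approximately 60.2% of outcomes fall in the interval [12, 14].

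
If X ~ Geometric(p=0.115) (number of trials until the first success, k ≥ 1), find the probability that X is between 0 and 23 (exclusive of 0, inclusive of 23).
0.939786

We have X ~ Geometric(p=0.115) (number of trials until the first success, k ≥ 1).

To find P(0 < X ≤ 23), we use:
P(0 < X ≤ 23) = P(X ≤ 23) - P(X ≤ 0)
                 = F(23) - F(0)
                 = 0.939786 - 0.000000
                 = 0.939786

So there's approximately a 94.0% chance that X falls in this range.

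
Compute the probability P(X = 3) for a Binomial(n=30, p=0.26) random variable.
0.021023

We have X ~ Binomial(n=30, p=0.26).

For a Binomial distribution, the PMF gives us the probability of each outcome.

Using the PMF formula:
P(X = 3) = 0.021023

Rounded to 4 decimal places: 0.0210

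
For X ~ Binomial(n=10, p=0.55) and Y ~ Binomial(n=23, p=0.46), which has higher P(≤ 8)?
X has higher probability (P(X ≤ 8) = 0.9767 > P(Y ≤ 8) = 0.1927)

Compute P(≤ 8) for each distribution:

X ~ Binomial(n=10, p=0.55):
P(X ≤ 8) = 0.9767

Y ~ Binomial(n=23, p=0.46):
P(Y ≤ 8) = 0.1927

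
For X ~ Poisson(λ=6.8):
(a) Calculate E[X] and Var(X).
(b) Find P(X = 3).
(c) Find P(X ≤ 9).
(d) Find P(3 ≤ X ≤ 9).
(a) E[X] = 6.8000, Var(X) = 6.8000
(b) P(X = 3) = 0.058368
(c) P(X ≤ 9) = 0.850184
(d) P(3 ≤ X ≤ 9) = 0.815746

We have X ~ Poisson(λ=6.8).

(a) Moments:
E[X] = 6.8000
Var(X) = 6.8000
σ = √Var(X) = 2.6077

(b) Point probability using PMF:
P(X = 3) = 0.058368

(c) Cumulative probability using CDF:
P(X ≤ 9) = F(9) = 0.850184

(d) Range probability:
P(3 ≤ X ≤ 9) = P(X ≤ 9) - P(X ≤ 2)
                   = F(9) - F(2)
                   = 0.850184 - 0.034438
                   = 0.815746

This means approximately 81.6% of outcomes fall in the interval [3, 9].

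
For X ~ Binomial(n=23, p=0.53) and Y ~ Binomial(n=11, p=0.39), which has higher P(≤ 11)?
Y has higher probability (P(Y ≤ 11) = 1.0000 > P(X ≤ 11) = 0.3855)

Compute P(≤ 11) for each distribution:

X ~ Binomial(n=23, p=0.53):
P(X ≤ 11) = 0.3855

Y ~ Binomial(n=11, p=0.39):
P(Y ≤ 11) = 1.0000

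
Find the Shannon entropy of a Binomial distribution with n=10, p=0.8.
1.6219 nats

We have X ~ Binomial(n=10, p=0.8).

The Shannon entropy measures the uncertainty or information content of the distribution.

For a Binomial distribution with n=10, p=0.8:
H(X) = 1.6219 nats

(In bits, this would be 2.3399 bits.)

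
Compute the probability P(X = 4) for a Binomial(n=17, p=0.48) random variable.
0.025679

We have X ~ Binomial(n=17, p=0.48).

For a Binomial distribution, the PMF gives us the probability of each outcome.

Using the PMF formula:
P(X = 4) = 0.025679

Rounded to 4 decimal places: 0.0257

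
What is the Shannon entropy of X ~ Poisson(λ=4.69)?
2.1708 nats

We have X ~ Poisson(λ=4.69).

The Shannon entropy measures the uncertainty or information content of the distribution.

For a Poisson distribution with λ=4.69:
H(X) = 2.1708 nats

(In bits, this would be 3.1318 bits.)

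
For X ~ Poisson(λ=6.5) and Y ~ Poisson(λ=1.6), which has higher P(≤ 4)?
Y has higher probability (P(Y ≤ 4) = 0.9763 > P(X ≤ 4) = 0.2237)

Compute P(≤ 4) for each distribution:

X ~ Poisson(λ=6.5):
P(X ≤ 4) = 0.2237

Y ~ Poisson(λ=1.6):
P(Y ≤ 4) = 0.9763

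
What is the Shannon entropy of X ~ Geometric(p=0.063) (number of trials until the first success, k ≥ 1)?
3.7324 nats

We have X ~ Geometric(p=0.063) (number of trials until the first success, k ≥ 1).

The Shannon entropy measures the uncertainty or information content of the distribution.

For a Geometric distribution with p=0.063 (number of trials until the first success, k ≥ 1):
H(X) = 3.7324 nats

(In bits, this would be 5.3848 bits.)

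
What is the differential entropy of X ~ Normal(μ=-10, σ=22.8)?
4.5457 nats

We have X ~ Normal(μ=-10, σ=22.8).

The differential entropy measures the uncertainty or information content of the distribution.

For a Normal distribution with μ=-10, σ=22.8:
h(X) = 4.5457 nats

(In bits, this would be 6.5581 bits.)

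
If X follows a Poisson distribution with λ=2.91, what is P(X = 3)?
0.223733

We have X ~ Poisson(λ=2.91).

For a Poisson distribution, the PMF gives us the probability of each outcome.

Using the PMF formula:
P(X = 3) = 0.223733

Rounded to 4 decimal places: 0.2237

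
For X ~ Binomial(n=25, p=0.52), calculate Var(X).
6.2400

We have X ~ Binomial(n=25, p=0.52).

For a Binomial distribution with n=25, p=0.52:
Var(X) = 6.2400

The variance measures the spread of the distribution around the mean.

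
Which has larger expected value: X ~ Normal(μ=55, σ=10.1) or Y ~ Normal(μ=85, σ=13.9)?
Y has larger mean (85.0000 > 55.0000)

Compute the expected value for each distribution:

X ~ Normal(μ=55, σ=10.1):
E[X] = 55.0000

Y ~ Normal(μ=85, σ=13.9):
E[Y] = 85.0000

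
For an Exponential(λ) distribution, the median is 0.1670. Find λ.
λ = 4.1506

For X ~ Exponential(λ), the CDF is F(x) = 1 - e^(-λx).
The median m satisfies F(m) = 0.5:
1 - e^(-λm) = 0.5
e^(-λm) = 0.5
λm = ln(2)
m = ln(2) / λ

Given m = 0.1670:
λ = ln(2) / 0.1670 = 0.693147 / 0.1670 = 4.1506

Verification: ln(2) / 4.1506 = 0.1670 ✓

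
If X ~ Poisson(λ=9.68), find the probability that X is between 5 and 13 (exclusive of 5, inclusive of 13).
0.806458

We have X ~ Poisson(λ=9.68).

To find P(5 < X ≤ 13), we use:
P(5 < X ≤ 13) = P(X ≤ 13) - P(X ≤ 5)
                 = F(13) - F(5)
                 = 0.886661 - 0.080203
                 = 0.806458

So there's approximately a 80.6% chance that X falls in this range.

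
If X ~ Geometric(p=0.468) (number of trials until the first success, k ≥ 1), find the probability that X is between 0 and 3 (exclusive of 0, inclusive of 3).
0.849431

We have X ~ Geometric(p=0.468) (number of trials until the first success, k ≥ 1).

To find P(0 < X ≤ 3), we use:
P(0 < X ≤ 3) = P(X ≤ 3) - P(X ≤ 0)
                 = F(3) - F(0)
                 = 0.849431 - 0.000000
                 = 0.849431

So there's approximately a 84.9% chance that X falls in this range.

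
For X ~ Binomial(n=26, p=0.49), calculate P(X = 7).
0.012397

We have X ~ Binomial(n=26, p=0.49).

For a Binomial distribution, the PMF gives us the probability of each outcome.

Using the PMF formula:
P(X = 7) = 0.012397

Rounded to 4 decimal places: 0.0124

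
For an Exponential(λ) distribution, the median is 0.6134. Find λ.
λ = 1.1300

For X ~ Exponential(λ), the CDF is F(x) = 1 - e^(-λx).
The median m satisfies F(m) = 0.5:
1 - e^(-λm) = 0.5
e^(-λm) = 0.5
λm = ln(2)
m = ln(2) / λ

Given m = 0.6134:
λ = ln(2) / 0.6134 = 0.693147 / 0.6134 = 1.1300

Verification: ln(2) / 1.1300 = 0.6134 ✓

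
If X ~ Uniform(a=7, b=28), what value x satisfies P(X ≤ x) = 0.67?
21.0700

We have X ~ Uniform(a=7, b=28).

We want to find x such that P(X ≤ x) = 0.67.

This is the 67th percentile, which means 67% of values fall below this point.

Using the inverse CDF (quantile function):
x = F⁻¹(0.67) = 21.0700

Verification: P(X ≤ 21.0700) = 0.67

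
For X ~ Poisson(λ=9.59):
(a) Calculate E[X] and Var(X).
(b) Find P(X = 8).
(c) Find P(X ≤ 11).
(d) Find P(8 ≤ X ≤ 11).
(a) E[X] = 9.5900, Var(X) = 9.5900
(b) P(X = 8) = 0.121379
(c) P(X ≤ 11) = 0.742323
(d) P(8 ≤ X ≤ 11) = 0.482884

We have X ~ Poisson(λ=9.59).

(a) Moments:
E[X] = 9.5900
Var(X) = 9.5900
σ = √Var(X) = 3.0968

(b) Point probability using PMF:
P(X = 8) = 0.121379

(c) Cumulative probability using CDF:
P(X ≤ 11) = F(11) = 0.742323

(d) Range probability:
P(8 ≤ X ≤ 11) = P(X ≤ 11) - P(X ≤ 7)
                   = F(11) - F(7)
                   = 0.742323 - 0.259440
                   = 0.482884

This means approximately 48.3% of outcomes fall in the interval [8, 11].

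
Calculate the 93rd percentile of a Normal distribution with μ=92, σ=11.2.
108.5289

We have X ~ Normal(μ=92, σ=11.2).

We want to find x such that P(X ≤ x) = 0.93.

This is the 93rd percentile, which means 93% of values fall below this point.

Using the inverse CDF (quantile function):
x = F⁻¹(0.93) = 108.5289

Verification: P(X ≤ 108.5289) = 0.93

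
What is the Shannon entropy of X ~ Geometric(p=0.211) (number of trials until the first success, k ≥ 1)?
2.4421 nats

We have X ~ Geometric(p=0.211) (number of trials until the first success, k ≥ 1).

The Shannon entropy measures the uncertainty or information content of the distribution.

For a Geometric distribution with p=0.211 (number of trials until the first success, k ≥ 1):
H(X) = 2.4421 nats

(In bits, this would be 3.5232 bits.)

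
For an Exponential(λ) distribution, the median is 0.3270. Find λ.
λ = 2.1197

For X ~ Exponential(λ), the CDF is F(x) = 1 - e^(-λx).
The median m satisfies F(m) = 0.5:
1 - e^(-λm) = 0.5
e^(-λm) = 0.5
λm = ln(2)
m = ln(2) / λ

Given m = 0.3270:
λ = ln(2) / 0.3270 = 0.693147 / 0.3270 = 2.1197

Verification: ln(2) / 2.1197 = 0.3270 ✓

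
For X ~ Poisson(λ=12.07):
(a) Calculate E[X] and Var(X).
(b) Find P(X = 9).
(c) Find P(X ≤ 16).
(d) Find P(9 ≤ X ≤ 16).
(a) E[X] = 12.0700, Var(X) = 12.0700
(b) P(X = 9) = 0.085836
(c) P(X ≤ 16) = 0.894864
(d) P(9 ≤ X ≤ 16) = 0.744370

We have X ~ Poisson(λ=12.07).

(a) Moments:
E[X] = 12.0700
Var(X) = 12.0700
σ = √Var(X) = 3.4742

(b) Point probability using PMF:
P(X = 9) = 0.085836

(c) Cumulative probability using CDF:
P(X ≤ 16) = F(16) = 0.894864

(d) Range probability:
P(9 ≤ X ≤ 16) = P(X ≤ 16) - P(X ≤ 8)
                   = F(16) - F(8)
                   = 0.894864 - 0.150494
                   = 0.744370

This means approximately 74.4% of outcomes fall in the interval [9, 16].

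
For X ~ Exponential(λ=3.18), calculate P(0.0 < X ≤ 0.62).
0.860766

We have X ~ Exponential(λ=3.18).

To find P(0.0 < X ≤ 0.62), we use:
P(0.0 < X ≤ 0.62) = P(X ≤ 0.62) - P(X ≤ 0.0)
                 = F(0.62) - F(0.0)
                 = 0.860766 - 0.000000
                 = 0.860766

So there's approximately a 86.1% chance that X falls in this range.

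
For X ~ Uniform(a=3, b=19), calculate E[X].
11.0000

We have X ~ Uniform(a=3, b=19).

For a Uniform distribution with a=3, b=19:
E[X] = 11.0000

This is the expected (average) value of X.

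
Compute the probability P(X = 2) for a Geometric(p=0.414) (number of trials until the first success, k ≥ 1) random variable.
0.242604

We have X ~ Geometric(p=0.414) (number of trials until the first success, k ≥ 1).

For a Geometric distribution, the PMF gives us the probability of each outcome.

Using the PMF formula:
P(X = 2) = 0.242604

Rounded to 4 decimal places: 0.2426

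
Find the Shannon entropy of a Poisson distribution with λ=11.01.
2.6104 nats

We have X ~ Poisson(λ=11.01).

The Shannon entropy measures the uncertainty or information content of the distribution.

For a Poisson distribution with λ=11.01:
H(X) = 2.6104 nats

(In bits, this would be 3.7660 bits.)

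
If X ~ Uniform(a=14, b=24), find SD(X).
2.8868

We have X ~ Uniform(a=14, b=24).

For a Uniform distribution with a=14, b=24:
σ = √Var(X) = 2.8868

The standard deviation is the square root of the variance.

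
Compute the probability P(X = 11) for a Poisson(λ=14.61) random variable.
0.073275

We have X ~ Poisson(λ=14.61).

For a Poisson distribution, the PMF gives us the probability of each outcome.

Using the PMF formula:
P(X = 11) = 0.073275

Rounded to 4 decimal places: 0.0733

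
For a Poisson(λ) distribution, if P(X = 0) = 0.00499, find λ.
λ = 5.3003

For a Poisson(λ) distribution, the PMF at 0 is:
P(X = 0) = λ^0 e^(-λ) / 0! = e^(-λ)

Given P(X = 0) = 0.00499:
e^(-λ) = 0.00499
-λ = ln(0.00499)
λ = -ln(0.00499) = 5.3003

Verification: e^(-5.3003) = 0.00499 ✓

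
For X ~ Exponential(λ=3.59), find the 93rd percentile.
0.7407

We have X ~ Exponential(λ=3.59).

We want to find x such that P(X ≤ x) = 0.93.

This is the 93rd percentile, which means 93% of values fall below this point.

Using the inverse CDF (quantile function):
x = F⁻¹(0.93) = 0.7407

Verification: P(X ≤ 0.7407) = 0.93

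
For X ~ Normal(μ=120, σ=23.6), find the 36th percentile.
111.5404

We have X ~ Normal(μ=120, σ=23.6).

We want to find x such that P(X ≤ x) = 0.36.

This is the 36th percentile, which means 36% of values fall below this point.

Using the inverse CDF (quantile function):
x = F⁻¹(0.36) = 111.5404

Verification: P(X ≤ 111.5404) = 0.36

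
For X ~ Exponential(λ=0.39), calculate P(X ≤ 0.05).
0.019311

We have X ~ Exponential(λ=0.39).

The CDF gives us P(X ≤ k).

Using the CDF:
P(X ≤ 0.05) = 0.019311

This means there's approximately a 1.9% chance that X is at most 0.05.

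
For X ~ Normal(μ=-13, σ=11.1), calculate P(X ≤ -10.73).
0.581020

We have X ~ Normal(μ=-13, σ=11.1).

The CDF gives us P(X ≤ k).

Using the CDF:
P(X ≤ -10.73) = 0.581020

This means there's approximately a 58.1% chance that X is at most -10.73.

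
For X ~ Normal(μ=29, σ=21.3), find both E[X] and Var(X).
E[X] = 29.0000, Var(X) = 453.6900

We have X ~ Normal(μ=29, σ=21.3).

For a Normal distribution with μ=29, σ=21.3:

Expected value:
E[X] = 29.0000

Variance:
Var(X) = 453.6900

Standard deviation:
σ = √Var(X) = 21.3000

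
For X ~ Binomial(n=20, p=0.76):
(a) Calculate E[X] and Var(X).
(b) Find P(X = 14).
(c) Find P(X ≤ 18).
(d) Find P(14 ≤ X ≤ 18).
(a) E[X] = 15.2000, Var(X) = 3.6480
(b) P(X = 14) = 0.158870
(c) P(X ≤ 18) = 0.969763
(d) P(14 ≤ X ≤ 18) = 0.785933

We have X ~ Binomial(n=20, p=0.76).

(a) Moments:
E[X] = 15.2000
Var(X) = 3.6480
σ = √Var(X) = 1.9100

(b) Point probability using PMF:
P(X = 14) = 0.158870

(c) Cumulative probability using CDF:
P(X ≤ 18) = F(18) = 0.969763

(d) Range probability:
P(14 ≤ X ≤ 18) = P(X ≤ 18) - P(X ≤ 13)
                   = F(18) - F(13)
                   = 0.969763 - 0.183831
                   = 0.785933

This means approximately 78.6% of outcomes fall in the interval [14, 18].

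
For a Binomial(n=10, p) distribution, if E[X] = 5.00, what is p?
p = 0.5

For a Binomial(n, p) distribution:
E[X] = n × p

Given n = 10 and E[X] = 5.00:
5.00 = 10 × p
p = 5.00 / 10 = 0.5

Verification: Binomial(10, 0.5) has E[X] = 5.00 ✓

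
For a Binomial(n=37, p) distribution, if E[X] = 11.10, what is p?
p = 0.3

For a Binomial(n, p) distribution:
E[X] = n × p

Given n = 37 and E[X] = 11.10:
11.10 = 37 × p
p = 11.10 / 37 = 0.3

Verification: Binomial(37, 0.3) has E[X] = 11.10 ✓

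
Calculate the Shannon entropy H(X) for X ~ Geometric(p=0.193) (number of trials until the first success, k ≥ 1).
2.5417 nats

We have X ~ Geometric(p=0.193) (number of trials until the first success, k ≥ 1).

The Shannon entropy measures the uncertainty or information content of the distribution.

For a Geometric distribution with p=0.193 (number of trials until the first success, k ≥ 1):
H(X) = 2.5417 nats

(In bits, this would be 3.6669 bits.)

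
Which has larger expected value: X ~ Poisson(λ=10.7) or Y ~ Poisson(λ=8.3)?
X has larger mean (10.7000 > 8.3000)

Compute the expected value for each distribution:

X ~ Poisson(λ=10.7):
E[X] = 10.7000

Y ~ Poisson(λ=8.3):
E[Y] = 8.3000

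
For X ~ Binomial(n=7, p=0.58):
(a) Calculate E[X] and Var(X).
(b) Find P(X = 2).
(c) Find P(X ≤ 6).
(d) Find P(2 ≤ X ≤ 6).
(a) E[X] = 4.0600, Var(X) = 1.7052
(b) P(X = 2) = 0.092326
(c) P(X ≤ 6) = 0.977920
(d) P(2 ≤ X ≤ 6) = 0.953329

We have X ~ Binomial(n=7, p=0.58).

(a) Moments:
E[X] = 4.0600
Var(X) = 1.7052
σ = √Var(X) = 1.3058

(b) Point probability using PMF:
P(X = 2) = 0.092326

(c) Cumulative probability using CDF:
P(X ≤ 6) = F(6) = 0.977920

(d) Range probability:
P(2 ≤ X ≤ 6) = P(X ≤ 6) - P(X ≤ 1)
                   = F(6) - F(1)
                   = 0.977920 - 0.024591
                   = 0.953329

This means approximately 95.3% of outcomes fall in the interval [2, 6].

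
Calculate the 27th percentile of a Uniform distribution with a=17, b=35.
21.8600

We have X ~ Uniform(a=17, b=35).

We want to find x such that P(X ≤ x) = 0.27.

This is the 27th percentile, which means 27% of values fall below this point.

Using the inverse CDF (quantile function):
x = F⁻¹(0.27) = 21.8600

Verification: P(X ≤ 21.8600) = 0.27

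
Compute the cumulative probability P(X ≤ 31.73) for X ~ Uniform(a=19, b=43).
0.530417

We have X ~ Uniform(a=19, b=43).

The CDF gives us P(X ≤ k).

Using the CDF:
P(X ≤ 31.73) = 0.530417

This means there's approximately a 53.0% chance that X is at most 31.73.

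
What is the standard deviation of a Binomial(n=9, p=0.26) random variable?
1.3159

We have X ~ Binomial(n=9, p=0.26).

For a Binomial distribution with n=9, p=0.26:
σ = √Var(X) = 1.3159

The standard deviation is the square root of the variance.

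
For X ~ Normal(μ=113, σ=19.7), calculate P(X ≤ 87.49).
0.097673

We have X ~ Normal(μ=113, σ=19.7).

The CDF gives us P(X ≤ k).

Using the CDF:
P(X ≤ 87.49) = 0.097673

This means there's approximately a 9.8% chance that X is at most 87.49.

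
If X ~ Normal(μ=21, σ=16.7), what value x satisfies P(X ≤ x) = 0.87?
39.8107

We have X ~ Normal(μ=21, σ=16.7).

We want to find x such that P(X ≤ x) = 0.87.

This is the 87th percentile, which means 87% of values fall below this point.

Using the inverse CDF (quantile function):
x = F⁻¹(0.87) = 39.8107

Verification: P(X ≤ 39.8107) = 0.87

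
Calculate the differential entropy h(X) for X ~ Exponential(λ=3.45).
-0.2384 nats

We have X ~ Exponential(λ=3.45).

The differential entropy measures the uncertainty or information content of the distribution.

For an Exponential distribution with λ=3.45:
h(X) = -0.2384 nats

(In bits, this would be -0.3439 bits.)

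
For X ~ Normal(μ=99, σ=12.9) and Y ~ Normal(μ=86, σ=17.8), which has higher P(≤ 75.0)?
Y has higher probability (P(Y ≤ 75.0) = 0.2683 > P(X ≤ 75.0) = 0.0314)

Compute P(≤ 75.0) for each distribution:

X ~ Normal(μ=99, σ=12.9):
P(X ≤ 75.0) = 0.0314

Y ~ Normal(μ=86, σ=17.8):
P(Y ≤ 75.0) = 0.2683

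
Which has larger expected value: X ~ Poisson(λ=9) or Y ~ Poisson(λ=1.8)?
X has larger mean (9.0000 > 1.8000)

Compute the expected value for each distribution:

X ~ Poisson(λ=9):
E[X] = 9.0000

Y ~ Poisson(λ=1.8):
E[Y] = 1.8000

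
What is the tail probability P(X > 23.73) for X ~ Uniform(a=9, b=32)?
0.359565

We have X ~ Uniform(a=9, b=32).

P(X > 23.73) = 1 - P(X ≤ 23.73)
                = 1 - F(23.73)
                = 1 - 0.640435
                = 0.359565

So there's approximately a 36.0% chance that X exceeds 23.73.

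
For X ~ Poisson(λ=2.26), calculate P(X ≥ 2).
0.659817

We have X ~ Poisson(λ=2.26).

For discrete distributions, P(X ≥ 2) = 1 - P(X ≤ 1).

P(X ≤ 1) = 0.340183
P(X ≥ 2) = 1 - 0.340183 = 0.659817

So there's approximately a 66.0% chance that X is at least 2.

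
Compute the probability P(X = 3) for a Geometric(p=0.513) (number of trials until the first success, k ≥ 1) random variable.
0.121668

We have X ~ Geometric(p=0.513) (number of trials until the first success, k ≥ 1).

For a Geometric distribution, the PMF gives us the probability of each outcome.

Using the PMF formula:
P(X = 3) = 0.121668

Rounded to 4 decimal places: 0.1217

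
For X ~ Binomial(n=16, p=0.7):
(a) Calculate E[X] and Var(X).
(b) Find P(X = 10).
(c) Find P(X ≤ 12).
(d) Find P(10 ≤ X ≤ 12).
(a) E[X] = 11.2000, Var(X) = 3.3600
(b) P(X = 10) = 0.164904
(c) P(X ≤ 12) = 0.754144
(d) P(10 ≤ X ≤ 12) = 0.578831

We have X ~ Binomial(n=16, p=0.7).

(a) Moments:
E[X] = 11.2000
Var(X) = 3.3600
σ = √Var(X) = 1.8330

(b) Point probability using PMF:
P(X = 10) = 0.164904

(c) Cumulative probability using CDF:
P(X ≤ 12) = F(12) = 0.754144

(d) Range probability:
P(10 ≤ X ≤ 12) = P(X ≤ 12) - P(X ≤ 9)
                   = F(12) - F(9)
                   = 0.754144 - 0.175313
                   = 0.578831

This means approximately 57.9% of outcomes fall in the interval [10, 12].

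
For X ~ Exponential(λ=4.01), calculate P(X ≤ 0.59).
0.906135

We have X ~ Exponential(λ=4.01).

The CDF gives us P(X ≤ k).

Using the CDF:
P(X ≤ 0.59) = 0.906135

This means there's approximately a 90.6% chance that X is at most 0.59.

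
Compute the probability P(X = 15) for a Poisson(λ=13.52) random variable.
0.094730

We have X ~ Poisson(λ=13.52).

For a Poisson distribution, the PMF gives us the probability of each outcome.

Using the PMF formula:
P(X = 15) = 0.094730

Rounded to 4 decimal places: 0.0947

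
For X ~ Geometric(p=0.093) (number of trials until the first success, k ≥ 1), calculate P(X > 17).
0.190250

We have X ~ Geometric(p=0.093) (number of trials until the first success, k ≥ 1).

P(X > 17) = 1 - P(X ≤ 17)
                = 1 - F(17)
                = 1 - 0.809750
                = 0.190250

So there's approximately a 19.0% chance that X exceeds 17.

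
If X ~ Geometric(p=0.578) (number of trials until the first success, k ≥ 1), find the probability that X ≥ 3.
0.178084

We have X ~ Geometric(p=0.578) (number of trials until the first success, k ≥ 1).

For discrete distributions, P(X ≥ 3) = 1 - P(X ≤ 2).

P(X ≤ 2) = 0.821916
P(X ≥ 3) = 1 - 0.821916 = 0.178084

So there's approximately a 17.8% chance that X is at least 3.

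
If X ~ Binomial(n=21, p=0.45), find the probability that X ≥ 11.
0.320997

We have X ~ Binomial(n=21, p=0.45).

For discrete distributions, P(X ≥ 11) = 1 - P(X ≤ 10).

P(X ≤ 10) = 0.679003
P(X ≥ 11) = 1 - 0.679003 = 0.320997

So there's approximately a 32.1% chance that X is at least 11.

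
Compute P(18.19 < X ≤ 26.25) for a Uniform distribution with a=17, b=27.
0.806000

We have X ~ Uniform(a=17, b=27).

To find P(18.19 < X ≤ 26.25), we use:
P(18.19 < X ≤ 26.25) = P(X ≤ 26.25) - P(X ≤ 18.19)
                 = F(26.25) - F(18.19)
                 = 0.925000 - 0.119000
                 = 0.806000

So there's approximately a 80.6% chance that X falls in this range.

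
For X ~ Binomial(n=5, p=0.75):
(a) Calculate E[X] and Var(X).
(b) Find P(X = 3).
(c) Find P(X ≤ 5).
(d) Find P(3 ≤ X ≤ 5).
(a) E[X] = 3.7500, Var(X) = 0.9375
(b) P(X = 3) = 0.263672
(c) P(X ≤ 5) = 1.000000
(d) P(3 ≤ X ≤ 5) = 0.896484

We have X ~ Binomial(n=5, p=0.75).

(a) Moments:
E[X] = 3.7500
Var(X) = 0.9375
σ = √Var(X) = 0.9682

(b) Point probability using PMF:
P(X = 3) = 0.263672

(c) Cumulative probability using CDF:
P(X ≤ 5) = F(5) = 1.000000

(d) Range probability:
P(3 ≤ X ≤ 5) = P(X ≤ 5) - P(X ≤ 2)
                   = F(5) - F(2)
                   = 1.000000 - 0.103516
                   = 0.896484

This means approximately 89.6% of outcomes fall in the interval [3, 5].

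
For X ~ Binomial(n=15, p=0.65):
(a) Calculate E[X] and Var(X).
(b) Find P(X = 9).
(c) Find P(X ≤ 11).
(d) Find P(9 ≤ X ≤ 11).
(a) E[X] = 9.7500, Var(X) = 3.4125
(b) P(X = 9) = 0.190560
(c) P(X ≤ 11) = 0.827304
(d) P(9 ≤ X ≤ 11) = 0.582146

We have X ~ Binomial(n=15, p=0.65).

(a) Moments:
E[X] = 9.7500
Var(X) = 3.4125
σ = √Var(X) = 1.8473

(b) Point probability using PMF:
P(X = 9) = 0.190560

(c) Cumulative probability using CDF:
P(X ≤ 11) = F(11) = 0.827304

(d) Range probability:
P(9 ≤ X ≤ 11) = P(X ≤ 11) - P(X ≤ 8)
                   = F(11) - F(8)
                   = 0.827304 - 0.245158
                   = 0.582146

This means approximately 58.2% of outcomes fall in the interval [9, 11].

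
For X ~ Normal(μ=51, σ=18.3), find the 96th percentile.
83.0376

We have X ~ Normal(μ=51, σ=18.3).

We want to find x such that P(X ≤ x) = 0.96.

This is the 96th percentile, which means 96% of values fall below this point.

Using the inverse CDF (quantile function):
x = F⁻¹(0.96) = 83.0376

Verification: P(X ≤ 83.0376) = 0.96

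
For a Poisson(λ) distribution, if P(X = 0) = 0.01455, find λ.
λ = 4.2302

For a Poisson(λ) distribution, the PMF at 0 is:
P(X = 0) = λ^0 e^(-λ) / 0! = e^(-λ)

Given P(X = 0) = 0.01455:
e^(-λ) = 0.01455
-λ = ln(0.01455)
λ = -ln(0.01455) = 4.2302

Verification: e^(-4.2302) = 0.01455 ✓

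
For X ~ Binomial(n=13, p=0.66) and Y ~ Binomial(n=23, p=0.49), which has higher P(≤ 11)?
X has higher probability (P(X ≤ 11) = 0.9653 > P(Y ≤ 11) = 0.5386)

Compute P(≤ 11) for each distribution:

X ~ Binomial(n=13, p=0.66):
P(X ≤ 11) = 0.9653

Y ~ Binomial(n=23, p=0.49):
P(Y ≤ 11) = 0.5386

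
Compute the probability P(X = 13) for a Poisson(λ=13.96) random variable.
0.106287

We have X ~ Poisson(λ=13.96).

For a Poisson distribution, the PMF gives us the probability of each outcome.

Using the PMF formula:
P(X = 13) = 0.106287

Rounded to 4 decimal places: 0.1063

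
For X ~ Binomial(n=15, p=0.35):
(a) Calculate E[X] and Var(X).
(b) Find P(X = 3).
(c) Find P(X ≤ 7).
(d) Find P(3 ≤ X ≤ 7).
(a) E[X] = 5.2500, Var(X) = 3.4125
(b) P(X = 3) = 0.110962
(c) P(X ≤ 7) = 0.886769
(d) P(3 ≤ X ≤ 7) = 0.825035

We have X ~ Binomial(n=15, p=0.35).

(a) Moments:
E[X] = 5.2500
Var(X) = 3.4125
σ = √Var(X) = 1.8473

(b) Point probability using PMF:
P(X = 3) = 0.110962

(c) Cumulative probability using CDF:
P(X ≤ 7) = F(7) = 0.886769

(d) Range probability:
P(3 ≤ X ≤ 7) = P(X ≤ 7) - P(X ≤ 2)
                   = F(7) - F(2)
                   = 0.886769 - 0.061734
                   = 0.825035

This means approximately 82.5% of outcomes fall in the interval [3, 7].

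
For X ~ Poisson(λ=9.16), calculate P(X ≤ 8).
0.434767

We have X ~ Poisson(λ=9.16).

The CDF gives us P(X ≤ k).

Using the CDF:
P(X ≤ 8) = 0.434767

This means there's approximately a 43.5% chance that X is at most 8.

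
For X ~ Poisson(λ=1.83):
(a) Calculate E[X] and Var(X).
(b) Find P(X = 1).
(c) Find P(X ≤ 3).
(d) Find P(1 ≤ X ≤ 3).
(a) E[X] = 1.8300, Var(X) = 1.8300
(b) P(X = 1) = 0.293557
(c) P(X ≤ 3) = 0.886424
(d) P(1 ≤ X ≤ 3) = 0.726010

We have X ~ Poisson(λ=1.83).

(a) Moments:
E[X] = 1.8300
Var(X) = 1.8300
σ = √Var(X) = 1.3528

(b) Point probability using PMF:
P(X = 1) = 0.293557

(c) Cumulative probability using CDF:
P(X ≤ 3) = F(3) = 0.886424

(d) Range probability:
P(1 ≤ X ≤ 3) = P(X ≤ 3) - P(X ≤ 0)
                   = F(3) - F(0)
                   = 0.886424 - 0.160414
                   = 0.726010

This means approximately 72.6% of outcomes fall in the interval [1, 3].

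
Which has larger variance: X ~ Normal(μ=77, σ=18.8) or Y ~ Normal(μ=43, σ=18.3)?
X has larger variance (353.4400 > 334.8900)

Compute the variance for each distribution:

X ~ Normal(μ=77, σ=18.8):
Var(X) = 353.4400

Y ~ Normal(μ=43, σ=18.3):
Var(Y) = 334.8900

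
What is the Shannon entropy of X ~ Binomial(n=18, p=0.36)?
2.1280 nats

We have X ~ Binomial(n=18, p=0.36).

The Shannon entropy measures the uncertainty or information content of the distribution.

For a Binomial distribution with n=18, p=0.36:
H(X) = 2.1280 nats

(In bits, this would be 3.0701 bits.)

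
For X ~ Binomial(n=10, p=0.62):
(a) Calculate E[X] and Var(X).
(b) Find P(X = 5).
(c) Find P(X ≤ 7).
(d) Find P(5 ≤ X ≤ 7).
(a) E[X] = 6.2000, Var(X) = 2.3560
(b) P(X = 5) = 0.182927
(c) P(X ≤ 7) = 0.798289
(d) P(5 ≤ X ≤ 7) = 0.663528

We have X ~ Binomial(n=10, p=0.62).

(a) Moments:
E[X] = 6.2000
Var(X) = 2.3560
σ = √Var(X) = 1.5349

(b) Point probability using PMF:
P(X = 5) = 0.182927

(c) Cumulative probability using CDF:
P(X ≤ 7) = F(7) = 0.798289

(d) Range probability:
P(5 ≤ X ≤ 7) = P(X ≤ 7) - P(X ≤ 4)
                   = F(7) - F(4)
                   = 0.798289 - 0.134760
                   = 0.663528

This means approximately 66.4% of outcomes fall in the interval [5, 7].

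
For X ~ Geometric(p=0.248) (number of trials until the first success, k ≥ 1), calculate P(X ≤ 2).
0.434496

We have X ~ Geometric(p=0.248) (number of trials until the first success, k ≥ 1).

The CDF gives us P(X ≤ k).

Using the CDF:
P(X ≤ 2) = 0.434496

This means there's approximately a 43.4% chance that X is at most 2.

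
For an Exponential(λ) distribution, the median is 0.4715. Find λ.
λ = 1.4701

For X ~ Exponential(λ), the CDF is F(x) = 1 - e^(-λx).
The median m satisfies F(m) = 0.5:
1 - e^(-λm) = 0.5
e^(-λm) = 0.5
λm = ln(2)
m = ln(2) / λ

Given m = 0.4715:
λ = ln(2) / 0.4715 = 0.693147 / 0.4715 = 1.4701

Verification: ln(2) / 1.4701 = 0.4715 ✓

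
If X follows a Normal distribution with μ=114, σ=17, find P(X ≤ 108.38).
0.370478

We have X ~ Normal(μ=114, σ=17).

The CDF gives us P(X ≤ k).

Using the CDF:
P(X ≤ 108.38) = 0.370478

This means there's approximately a 37.0% chance that X is at most 108.38.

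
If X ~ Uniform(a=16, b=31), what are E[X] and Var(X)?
E[X] = 23.5000, Var(X) = 18.7500

We have X ~ Uniform(a=16, b=31).

For a Uniform distribution with a=16, b=31:

Expected value:
E[X] = 23.5000

Variance:
Var(X) = 18.7500

Standard deviation:
σ = √Var(X) = 4.3301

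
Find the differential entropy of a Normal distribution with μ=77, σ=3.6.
2.6999 nats

We have X ~ Normal(μ=77, σ=3.6).

The differential entropy measures the uncertainty or information content of the distribution.

For a Normal distribution with μ=77, σ=3.6:
h(X) = 2.6999 nats

(In bits, this would be 3.8951 bits.)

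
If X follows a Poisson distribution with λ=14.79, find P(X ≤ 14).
0.487307

We have X ~ Poisson(λ=14.79).

The CDF gives us P(X ≤ k).

Using the CDF:
P(X ≤ 14) = 0.487307

This means there's approximately a 48.7% chance that X is at most 14.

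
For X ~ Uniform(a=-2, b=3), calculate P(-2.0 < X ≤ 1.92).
0.784000

We have X ~ Uniform(a=-2, b=3).

To find P(-2.0 < X ≤ 1.92), we use:
P(-2.0 < X ≤ 1.92) = P(X ≤ 1.92) - P(X ≤ -2.0)
                 = F(1.92) - F(-2.0)
                 = 0.784000 - 0.000000
                 = 0.784000

So there's approximately a 78.4% chance that X falls in this range.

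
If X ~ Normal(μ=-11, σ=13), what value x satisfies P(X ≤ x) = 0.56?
-9.0374

We have X ~ Normal(μ=-11, σ=13).

We want to find x such that P(X ≤ x) = 0.56.

This is the 56th percentile, which means 56% of values fall below this point.

Using the inverse CDF (quantile function):
x = F⁻¹(0.56) = -9.0374

Verification: P(X ≤ -9.0374) = 0.56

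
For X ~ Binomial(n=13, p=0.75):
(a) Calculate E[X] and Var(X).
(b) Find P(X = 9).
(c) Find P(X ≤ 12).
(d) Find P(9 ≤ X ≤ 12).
(a) E[X] = 9.7500, Var(X) = 2.4375
(b) P(X = 9) = 0.209709
(c) P(X ≤ 12) = 0.976243
(d) P(9 ≤ X ≤ 12) = 0.770205

We have X ~ Binomial(n=13, p=0.75).

(a) Moments:
E[X] = 9.7500
Var(X) = 2.4375
σ = √Var(X) = 1.5612

(b) Point probability using PMF:
P(X = 9) = 0.209709

(c) Cumulative probability using CDF:
P(X ≤ 12) = F(12) = 0.976243

(d) Range probability:
P(9 ≤ X ≤ 12) = P(X ≤ 12) - P(X ≤ 8)
                   = F(12) - F(8)
                   = 0.976243 - 0.206038
                   = 0.770205

This means approximately 77.0% of outcomes fall in the interval [9, 12].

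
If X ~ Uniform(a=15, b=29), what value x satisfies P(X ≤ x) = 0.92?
27.8800

We have X ~ Uniform(a=15, b=29).

We want to find x such that P(X ≤ x) = 0.92.

This is the 92nd percentile, which means 92% of values fall below this point.

Using the inverse CDF (quantile function):
x = F⁻¹(0.92) = 27.8800

Verification: P(X ≤ 27.8800) = 0.92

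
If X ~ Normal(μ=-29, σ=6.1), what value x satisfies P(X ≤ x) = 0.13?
-35.8710

We have X ~ Normal(μ=-29, σ=6.1).

We want to find x such that P(X ≤ x) = 0.13.

This is the 13th percentile, which means 13% of values fall below this point.

Using the inverse CDF (quantile function):
x = F⁻¹(0.13) = -35.8710

Verification: P(X ≤ -35.8710) = 0.13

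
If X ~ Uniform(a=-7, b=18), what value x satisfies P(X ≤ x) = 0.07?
-5.2500

We have X ~ Uniform(a=-7, b=18).

We want to find x such that P(X ≤ x) = 0.07.

This is the 7th percentile, which means 7% of values fall below this point.

Using the inverse CDF (quantile function):
x = F⁻¹(0.07) = -5.2500

Verification: P(X ≤ -5.2500) = 0.07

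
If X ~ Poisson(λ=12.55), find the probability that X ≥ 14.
0.377613

We have X ~ Poisson(λ=12.55).

For discrete distributions, P(X ≥ 14) = 1 - P(X ≤ 13).

P(X ≤ 13) = 0.622387
P(X ≥ 14) = 1 - 0.622387 = 0.377613

So there's approximately a 37.8% chance that X is at least 14.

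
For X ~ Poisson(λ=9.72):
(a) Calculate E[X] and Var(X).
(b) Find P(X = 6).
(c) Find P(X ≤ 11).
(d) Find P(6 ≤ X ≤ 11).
(a) E[X] = 9.7200, Var(X) = 9.7200
(b) P(X = 6) = 0.070359
(c) P(X ≤ 11) = 0.728135
(d) P(6 ≤ X ≤ 11) = 0.649686

We have X ~ Poisson(λ=9.72).

(a) Moments:
E[X] = 9.7200
Var(X) = 9.7200
σ = √Var(X) = 3.1177

(b) Point probability using PMF:
P(X = 6) = 0.070359

(c) Cumulative probability using CDF:
P(X ≤ 11) = F(11) = 0.728135

(d) Range probability:
P(6 ≤ X ≤ 11) = P(X ≤ 11) - P(X ≤ 5)
                   = F(11) - F(5)
                   = 0.728135 - 0.078449
                   = 0.649686

This means approximately 65.0% of outcomes fall in the interval [6, 11].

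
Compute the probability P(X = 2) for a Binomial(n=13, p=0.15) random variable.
0.293687

We have X ~ Binomial(n=13, p=0.15).

For a Binomial distribution, the PMF gives us the probability of each outcome.

Using the PMF formula:
P(X = 2) = 0.293687

Rounded to 4 decimal places: 0.2937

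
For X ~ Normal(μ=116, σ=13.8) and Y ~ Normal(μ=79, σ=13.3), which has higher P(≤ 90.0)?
Y has higher probability (P(Y ≤ 90.0) = 0.7959 > P(X ≤ 90.0) = 0.0298)

Compute P(≤ 90.0) for each distribution:

X ~ Normal(μ=116, σ=13.8):
P(X ≤ 90.0) = 0.0298

Y ~ Normal(μ=79, σ=13.3):
P(Y ≤ 90.0) = 0.7959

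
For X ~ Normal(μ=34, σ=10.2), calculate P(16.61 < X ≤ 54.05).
0.931226

We have X ~ Normal(μ=34, σ=10.2).

To find P(16.61 < X ≤ 54.05), we use:
P(16.61 < X ≤ 54.05) = P(X ≤ 54.05) - P(X ≤ 16.61)
                 = F(54.05) - F(16.61)
                 = 0.975333 - 0.044106
                 = 0.931226

So there's approximately a 93.1% chance that X falls in this range.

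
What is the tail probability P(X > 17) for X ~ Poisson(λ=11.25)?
0.038538

We have X ~ Poisson(λ=11.25).

P(X > 17) = 1 - P(X ≤ 17)
                = 1 - F(17)
                = 1 - 0.961462
                = 0.038538

So there's approximately a 3.9% chance that X exceeds 17.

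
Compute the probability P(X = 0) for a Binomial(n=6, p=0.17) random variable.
0.326940

We have X ~ Binomial(n=6, p=0.17).

For a Binomial distribution, the PMF gives us the probability of each outcome.

Using the PMF formula:
P(X = 0) = 0.326940

Rounded to 4 decimal places: 0.3269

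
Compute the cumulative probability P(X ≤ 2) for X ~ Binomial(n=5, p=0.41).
0.665140

We have X ~ Binomial(n=5, p=0.41).

The CDF gives us P(X ≤ k).

Using the CDF:
P(X ≤ 2) = 0.665140

This means there's approximately a 66.5% chance that X is at most 2.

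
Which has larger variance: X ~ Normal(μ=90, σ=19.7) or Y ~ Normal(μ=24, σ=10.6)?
X has larger variance (388.0900 > 112.3600)

Compute the variance for each distribution:

X ~ Normal(μ=90, σ=19.7):
Var(X) = 388.0900

Y ~ Normal(μ=24, σ=10.6):
Var(Y) = 112.3600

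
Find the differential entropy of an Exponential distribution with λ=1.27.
0.7610 nats

We have X ~ Exponential(λ=1.27).

The differential entropy measures the uncertainty or information content of the distribution.

For an Exponential distribution with λ=1.27:
h(X) = 0.7610 nats

(In bits, this would be 1.0979 bits.)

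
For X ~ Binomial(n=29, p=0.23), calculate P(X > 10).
0.050936

We have X ~ Binomial(n=29, p=0.23).

P(X > 10) = 1 - P(X ≤ 10)
                = 1 - F(10)
                = 1 - 0.949064
                = 0.050936

So there's approximately a 5.1% chance that X exceeds 10.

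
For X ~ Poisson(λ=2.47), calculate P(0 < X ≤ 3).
0.679385

We have X ~ Poisson(λ=2.47).

To find P(0 < X ≤ 3), we use:
P(0 < X ≤ 3) = P(X ≤ 3) - P(X ≤ 0)
                 = F(3) - F(0)
                 = 0.763969 - 0.084585
                 = 0.679385

So there's approximately a 67.9% chance that X falls in this range.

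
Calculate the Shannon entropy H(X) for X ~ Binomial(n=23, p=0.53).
2.2915 nats

We have X ~ Binomial(n=23, p=0.53).

The Shannon entropy measures the uncertainty or information content of the distribution.

For a Binomial distribution with n=23, p=0.53:
H(X) = 2.2915 nats

(In bits, this would be 3.3059 bits.)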